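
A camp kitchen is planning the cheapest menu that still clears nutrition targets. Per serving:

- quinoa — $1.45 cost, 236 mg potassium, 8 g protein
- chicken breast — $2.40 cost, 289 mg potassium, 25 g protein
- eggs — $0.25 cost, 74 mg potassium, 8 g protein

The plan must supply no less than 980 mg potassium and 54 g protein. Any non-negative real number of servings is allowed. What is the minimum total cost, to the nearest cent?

$3.31

An LP optimum is at a vertex; with two nutrient constraints at most two foods are used. Check each candidate.
quinoa only: max(980/236, 54/8) = 6.75 servings → $9.79.
chicken breast only: max(980/289, 54/25) = 3.391 servings → $8.14.
eggs only: max(980/74, 54/8) = 13.24 servings → $3.31.
quinoa + chicken breast with both tight: 2.479 servings and 1.367 servings → $6.87.
quinoa + eggs with both tight: 2.966 servings and 3.784 servings → $5.25.
chicken breast + eggs: intersection lies outside the first quadrant.
So the least-cost plan costs $3.31.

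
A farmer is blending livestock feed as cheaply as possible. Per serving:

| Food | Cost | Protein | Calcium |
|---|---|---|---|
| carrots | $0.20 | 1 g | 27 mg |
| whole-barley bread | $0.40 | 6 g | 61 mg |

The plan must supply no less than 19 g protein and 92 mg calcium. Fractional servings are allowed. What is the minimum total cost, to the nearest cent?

Compare the cost at each extreme point of the feasible region.
carrots only: max(19/1, 92/27) = 19 servings → $3.80.
whole-barley bread only: max(19/6, 92/61) = 3.167 servings → $1.27.
carrots + whole-barley bread with both targets exact would need a negative amount; discard.
So the least-cost plan costs $1.27.

$1.27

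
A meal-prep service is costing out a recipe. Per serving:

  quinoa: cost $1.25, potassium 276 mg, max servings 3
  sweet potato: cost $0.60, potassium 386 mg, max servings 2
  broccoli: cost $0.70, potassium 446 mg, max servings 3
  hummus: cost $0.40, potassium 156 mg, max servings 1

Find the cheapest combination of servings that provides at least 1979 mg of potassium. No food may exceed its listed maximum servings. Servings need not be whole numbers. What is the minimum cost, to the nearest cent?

$3.09

Cost per mg of potassium: sweet potato $0.0016, broccoli $0.0016, hummus $0.0026, quinoa $0.0045.
Take 2 servings of sweet potato: +772.0 mg potassium for $1.20 (total $1.20, still need 1207.0 mg).
Take 2.706 servings of broccoli: +1207.0 mg potassium for $1.89 (total $3.09, still need 0.0 mg).
Greedy by cheapest-per-mg is optimal for a single linear constraint, so the minimum cost is $3.09.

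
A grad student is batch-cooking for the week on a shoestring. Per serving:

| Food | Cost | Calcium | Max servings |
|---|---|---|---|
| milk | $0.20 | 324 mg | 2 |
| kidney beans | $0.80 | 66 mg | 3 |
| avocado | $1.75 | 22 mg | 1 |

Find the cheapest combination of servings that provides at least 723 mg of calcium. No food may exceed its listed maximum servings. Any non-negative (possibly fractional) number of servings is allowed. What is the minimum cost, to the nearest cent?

Cost per mg of calcium: milk $0.0006, kidney beans $0.0121, avocado $0.0795.
Take 2 servings of milk: +648.0 mg calcium for $0.40 (total $0.40, still need 75.0 mg).
Take 1.136 servings of kidney beans: +75.0 mg calcium for $0.91 (total $1.31, still need 0.0 mg).
Greedy by cheapest-per-mg is optimal for a single linear constraint, so the minimum cost is $1.31.

$1.31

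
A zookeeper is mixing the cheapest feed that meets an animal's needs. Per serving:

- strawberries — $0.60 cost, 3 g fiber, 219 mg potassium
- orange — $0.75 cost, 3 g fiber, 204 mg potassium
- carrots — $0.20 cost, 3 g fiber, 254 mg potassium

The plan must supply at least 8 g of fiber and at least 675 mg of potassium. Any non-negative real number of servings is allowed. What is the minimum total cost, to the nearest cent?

$0.53

Two binding constraints pin down two serving amounts, so the optimal mix uses at most two foods. The candidates are each food alone (scaled to the tighter of fiber/potassium) and each pair with both constraints tight.
strawberries only: max(8/3, 675/219) = 3.082 servings → $1.85.
orange only: max(8/3, 675/204) = 3.309 servings → $2.48.
carrots only: max(8/3, 675/254) = 2.667 servings → $0.53.
strawberries + orange: intersection lies outside the first quadrant.
strawberries + carrots with both tight: 0.06667 servings and 2.6 servings → $0.56.
orange + carrots with both tight: 0.04667 servings and 2.62 servings → $0.56.
Cheapest feasible corner: $0.53.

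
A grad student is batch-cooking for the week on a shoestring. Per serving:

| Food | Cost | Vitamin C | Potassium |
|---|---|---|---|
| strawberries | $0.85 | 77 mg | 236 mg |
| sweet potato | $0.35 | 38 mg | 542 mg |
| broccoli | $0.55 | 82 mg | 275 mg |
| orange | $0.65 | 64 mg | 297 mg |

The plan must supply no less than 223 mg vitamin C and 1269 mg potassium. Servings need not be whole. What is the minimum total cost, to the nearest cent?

Check every corner: each single food scaled to meet both minima, and each pair solved so both constraints bind.
strawberries only: max(223/77, 1269/236) = 5.377 servings → $4.57.
sweet potato only: max(223/38, 1269/542) = 5.868 servings → $2.05.
broccoli only: max(223/82, 1269/275) = 4.615 servings → $2.54.
orange only: max(223/64, 1269/297) = 4.273 servings → $2.78.
strawberries + sweet potato with both tight: 2.217 servings and 1.376 servings → $2.37.
strawberries + broccoli: the both-tight solution has a negative serving — not a feasible corner.
strawberries + orange: the both-tight solution has a negative serving — not a feasible corner.
sweet potato + broccoli with both tight: 1.257 servings and 2.137 servings → $1.62.
sweet potato + orange with both tight: 0.6403 servings and 3.104 servings → $2.24.
broccoli + orange with both targets exact would need a negative amount; discard.
Cheapest feasible corner: $1.62.

$1.62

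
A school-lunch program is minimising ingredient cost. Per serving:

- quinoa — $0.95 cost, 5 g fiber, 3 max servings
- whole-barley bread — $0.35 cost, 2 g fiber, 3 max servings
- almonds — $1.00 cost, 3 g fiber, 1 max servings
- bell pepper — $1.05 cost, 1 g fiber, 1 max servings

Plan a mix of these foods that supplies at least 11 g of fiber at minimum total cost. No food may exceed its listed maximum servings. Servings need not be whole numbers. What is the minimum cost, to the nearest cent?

Cost per g of fiber: whole-barley bread $0.1750, quinoa $0.1900, almonds $0.3333, bell pepper $1.0500.
Take 3 servings of whole-barley bread: +6.0 g fiber for $1.05 (total $1.05, still need 5.0 g).
Take 1 serving of quinoa: +5.0 g fiber for $0.95 (total $2.00, still need 0.0 g).
Filling from the cheapest source first is optimal under one linear minimum: $2.00.

$2.00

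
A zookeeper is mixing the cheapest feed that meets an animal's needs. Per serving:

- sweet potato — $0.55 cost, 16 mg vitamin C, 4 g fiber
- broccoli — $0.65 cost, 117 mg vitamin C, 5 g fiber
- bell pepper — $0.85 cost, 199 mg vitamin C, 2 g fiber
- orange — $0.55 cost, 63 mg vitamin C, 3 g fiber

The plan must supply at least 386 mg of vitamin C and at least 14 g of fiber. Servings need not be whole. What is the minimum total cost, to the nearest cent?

An LP optimum is at a vertex; with two nutrient constraints at most two foods are used. Check each candidate.
sweet potato only: max(386/16, 14/4) = 24.12 servings → $13.27.
broccoli only: max(386/117, 14/5) = 3.299 servings → $2.14.
bell pepper only: max(386/199, 14/2) = 7 servings → $5.95.
orange only: max(386/63, 14/3) = 6.127 servings → $3.37.
sweet potato + broccoli: intersection lies outside the first quadrant.
sweet potato + bell pepper with both tight: 2.636 servings and 1.728 servings → $2.92.
sweet potato + orange: the both-tight solution has a negative serving — not a feasible corner.
broccoli + bell pepper with both tight: 2.647 servings and 0.3837 servings → $2.05.
broccoli + orange: the both-tight solution has a negative serving — not a feasible corner.
bell pepper + orange with both tight: 0.586 servings and 4.276 servings → $2.85.
The minimum over all feasible corners is $2.05.

$2.05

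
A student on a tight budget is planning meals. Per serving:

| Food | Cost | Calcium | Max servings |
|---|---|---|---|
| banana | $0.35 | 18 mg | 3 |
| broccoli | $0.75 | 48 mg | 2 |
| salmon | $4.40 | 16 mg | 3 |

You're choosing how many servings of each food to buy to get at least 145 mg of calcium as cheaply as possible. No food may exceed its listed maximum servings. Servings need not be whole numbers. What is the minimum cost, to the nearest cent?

Cost per mg of calcium: broccoli $0.0156, banana $0.0194, salmon $0.2750.
Take 2 servings of broccoli: +96.0 mg calcium for $1.50 (total $1.50, still need 49.0 mg).
Take 2.722 servings of banana: +49.0 mg calcium for $0.95 (total $2.45, still need 0.0 mg).
Greedy by cheapest-per-mg is optimal for a single linear constraint, so the minimum cost is $2.45.

$2.45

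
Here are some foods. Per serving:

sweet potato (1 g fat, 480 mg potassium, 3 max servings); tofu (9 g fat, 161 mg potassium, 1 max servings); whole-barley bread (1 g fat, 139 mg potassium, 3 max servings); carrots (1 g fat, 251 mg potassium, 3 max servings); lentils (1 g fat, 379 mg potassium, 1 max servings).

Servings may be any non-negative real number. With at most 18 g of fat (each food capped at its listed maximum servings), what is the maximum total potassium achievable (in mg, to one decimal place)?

3132.1 mg

Potassium per g fat: sweet potato 480, lentils 379, carrots 251, whole-barley bread 139, tofu 17.89.
Take 3 servings of sweet potato: uses 3 g fat, +1440.0 mg potassium (running total 1440.0 mg).
Take 1 serving of lentils: uses 1 g fat, +379.0 mg potassium (running total 1819.0 mg).
Take 3 servings of carrots: uses 3 g fat, +753.0 mg potassium (running total 2572.0 mg).
Take 3 servings of whole-barley bread: uses 3 g fat, +417.0 mg potassium (running total 2989.0 mg).
Take 0.8889 servings of tofu: uses 8 g fat, +143.1 mg potassium (running total 3132.1 mg).
Greedy by best ratio exhausts the fat allowance optimally: 3132.1 mg.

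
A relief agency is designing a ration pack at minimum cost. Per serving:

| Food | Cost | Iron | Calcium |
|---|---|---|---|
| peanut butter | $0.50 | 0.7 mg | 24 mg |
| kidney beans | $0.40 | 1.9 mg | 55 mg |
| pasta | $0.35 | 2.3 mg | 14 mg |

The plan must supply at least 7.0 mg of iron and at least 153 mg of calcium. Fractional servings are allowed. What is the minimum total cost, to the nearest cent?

Check every corner: each single food scaled to meet both minima, and each pair solved so both constraints bind.
peanut butter only: max(7.0/0.7, 153/24) = 10 servings → $5.00.
kidney beans only: max(7.0/1.9, 153/55) = 3.684 servings → $1.47.
pasta only: max(7.0/2.3, 153/14) = 10.93 servings → $3.83.
peanut butter + kidney beans with both targets exact would need a negative amount; discard.
peanut butter + pasta with both tight: 5.593 servings and 1.341 servings → $3.27.
kidney beans + pasta with both tight: 2.542 servings and 0.9439 servings → $1.35.
So the least-cost plan costs $1.35.

$1.35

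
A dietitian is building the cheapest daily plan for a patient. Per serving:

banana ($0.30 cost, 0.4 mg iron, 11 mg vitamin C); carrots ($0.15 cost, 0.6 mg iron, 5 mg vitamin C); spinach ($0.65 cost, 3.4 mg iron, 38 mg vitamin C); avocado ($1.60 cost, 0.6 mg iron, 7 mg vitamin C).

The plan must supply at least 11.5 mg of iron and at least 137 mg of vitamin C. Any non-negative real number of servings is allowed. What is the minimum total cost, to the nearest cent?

banana only: max(11.5/0.4, 137/11) = 28.75 servings → $8.62.
carrots only: max(11.5/0.6, 137/5) = 27.4 servings → $4.11.
spinach only: max(11.5/3.4, 137/38) = 3.605 servings → $2.34.
avocado only: max(11.5/0.6, 137/7) = 19.57 servings → $31.31.
banana + carrots with both tight: 5.37 servings and 15.59 servings → $3.95.
banana + spinach with both tight: 1.297 servings and 3.23 servings → $2.49.
banana + avocado with both tight: 0.4474 servings and 18.87 servings → $30.32.
carrots + spinach: intersection lies outside the first quadrant.
carrots + avocado: intersection lies outside the first quadrant.
spinach + avocado: intersection lies outside the first quadrant.
So the least-cost plan costs $2.34.

$2.34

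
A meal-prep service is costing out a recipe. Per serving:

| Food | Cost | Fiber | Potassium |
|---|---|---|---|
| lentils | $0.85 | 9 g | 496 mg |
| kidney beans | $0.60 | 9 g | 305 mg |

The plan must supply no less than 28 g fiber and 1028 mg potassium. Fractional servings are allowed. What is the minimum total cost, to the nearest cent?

$1.97

A basic optimal solution has at most two foods positive. Try each food alone and each pair with both targets met exactly.
lentils only: max(28/9, 1028/496) = 3.111 servings → $2.64.
kidney beans only: max(28/9, 1028/305) = 3.37 servings → $2.02.
lentils + kidney beans with both tight: 0.4142 servings and 2.697 servings → $1.97.
So the least-cost plan costs $1.97.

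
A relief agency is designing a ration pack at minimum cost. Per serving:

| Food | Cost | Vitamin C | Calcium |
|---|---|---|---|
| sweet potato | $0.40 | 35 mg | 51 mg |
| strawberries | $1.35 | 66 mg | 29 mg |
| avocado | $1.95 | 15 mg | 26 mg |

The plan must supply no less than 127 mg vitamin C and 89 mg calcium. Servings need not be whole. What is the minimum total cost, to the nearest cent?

$1.45

sweet potato only: max(127/35, 89/51) = 3.629 servings → $1.45.
strawberries only: max(127/66, 89/29) = 3.069 servings → $4.14.
avocado only: max(127/15, 89/26) = 8.467 servings → $16.51.
sweet potato + strawberries with both tight: 0.9319 servings and 1.43 servings → $2.30.
sweet potato + avocado: the both-tight solution has a negative serving — not a feasible corner.
strawberries + avocado with both tight: 1.536 servings and 1.71 servings → $5.41.
Cheapest feasible corner: $1.45.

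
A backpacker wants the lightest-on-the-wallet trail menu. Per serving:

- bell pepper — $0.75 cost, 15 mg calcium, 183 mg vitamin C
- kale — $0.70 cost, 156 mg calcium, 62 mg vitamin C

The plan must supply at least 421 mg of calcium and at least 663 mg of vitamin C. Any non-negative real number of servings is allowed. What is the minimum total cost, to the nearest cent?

The cheapest plan sits at a corner of the feasible region — with two constraints it uses at most two foods.
bell pepper only: max(421/15, 663/183) = 28.07 servings → $21.05.
kale only: max(421/156, 663/62) = 10.69 servings → $7.49.
bell pepper + kale with both tight: 2.8 servings and 2.43 servings → $3.80.
The minimum over all feasible corners is $3.80.

$3.80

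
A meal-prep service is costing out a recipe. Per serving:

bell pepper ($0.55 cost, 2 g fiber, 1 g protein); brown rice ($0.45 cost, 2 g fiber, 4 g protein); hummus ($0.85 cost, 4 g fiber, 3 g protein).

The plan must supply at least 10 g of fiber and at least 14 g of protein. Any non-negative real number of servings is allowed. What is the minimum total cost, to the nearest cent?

$2.19

The cheapest plan sits at a corner of the feasible region — with two constraints it uses at most two foods.
bell pepper only: max(10/2, 14/1) = 14 servings → $7.70.
brown rice only: max(10/2, 14/4) = 5 servings → $2.25.
hummus only: max(10/4, 14/3) = 4.667 servings → $3.97.
bell pepper + brown rice with both tight: 2 servings and 3 servings → $2.45.
bell pepper + hummus: intersection lies outside the first quadrant.
brown rice + hummus with both tight: 2.6 servings and 1.2 servings → $2.19.
Cheapest feasible corner: $2.19.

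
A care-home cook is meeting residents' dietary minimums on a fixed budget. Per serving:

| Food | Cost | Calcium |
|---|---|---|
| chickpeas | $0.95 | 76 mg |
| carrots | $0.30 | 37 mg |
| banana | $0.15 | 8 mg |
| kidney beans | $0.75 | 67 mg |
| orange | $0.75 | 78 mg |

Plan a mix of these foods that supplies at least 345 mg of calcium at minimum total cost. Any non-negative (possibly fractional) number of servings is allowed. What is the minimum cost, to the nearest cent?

$2.80

Cost per mg of calcium: carrots $0.0081, orange $0.0096, kidney beans $0.0112, chickpeas $0.0125, banana $0.0187.
With no serving limits, use only carrots: 345 mg / 37 mg = 9.324 servings × $0.30 = $2.80.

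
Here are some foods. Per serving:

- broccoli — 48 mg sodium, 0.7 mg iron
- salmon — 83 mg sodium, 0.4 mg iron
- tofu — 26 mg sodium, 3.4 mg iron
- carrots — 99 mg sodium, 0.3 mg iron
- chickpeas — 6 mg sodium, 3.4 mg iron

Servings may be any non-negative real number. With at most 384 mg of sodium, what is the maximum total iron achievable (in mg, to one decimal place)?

217.6 mg

Iron per mg sodium: chickpeas 0.5667, tofu 0.1308, broccoli 0.01458, salmon 0.004819, carrots 0.00303.
With no serving limits, spend the whole sodium allowance on chickpeas: 384 mg / 6 mg × 3.4 mg = 217.6 mg.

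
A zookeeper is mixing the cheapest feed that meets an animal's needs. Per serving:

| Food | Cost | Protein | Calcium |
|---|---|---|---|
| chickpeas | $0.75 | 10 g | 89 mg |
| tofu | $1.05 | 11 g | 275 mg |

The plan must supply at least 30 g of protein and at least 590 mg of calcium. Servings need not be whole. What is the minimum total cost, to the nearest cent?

At the optimum either one food covers both requirements or two foods hit both targets exactly; no other combination can be cheaper.
chickpeas only: max(30/10, 590/89) = 6.629 servings → $4.97.
tofu only: max(30/11, 590/275) = 2.727 servings → $2.86.
chickpeas + tofu with both tight: 0.9938 servings and 1.824 servings → $2.66.
So the least-cost plan costs $2.66.

$2.66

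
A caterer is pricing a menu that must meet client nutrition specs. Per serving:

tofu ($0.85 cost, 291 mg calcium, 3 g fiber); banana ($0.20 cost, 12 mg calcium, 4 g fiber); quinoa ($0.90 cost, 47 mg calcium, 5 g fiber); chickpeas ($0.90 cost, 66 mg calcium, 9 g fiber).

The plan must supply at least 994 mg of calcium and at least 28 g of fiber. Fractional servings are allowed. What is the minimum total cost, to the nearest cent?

tofu only: max(994/291, 28/3) = 9.333 servings → $7.93.
banana only: max(994/12, 28/4) = 82.83 servings → $16.57.
quinoa only: max(994/47, 28/5) = 21.15 servings → $19.03.
chickpeas only: max(994/66, 28/9) = 15.06 servings → $13.55.
tofu + banana with both tight: 3.227 servings and 4.58 servings → $3.66.
tofu + quinoa with both tight: 2.781 servings and 3.932 servings → $5.90.
tofu + chickpeas with both tight: 2.932 servings and 2.134 servings → $4.41.
banana + quinoa: intersection lies outside the first quadrant.
banana + chickpeas: the both-tight solution has a negative serving — not a feasible corner.
quinoa + chickpeas: intersection lies outside the first quadrant.
The minimum over all feasible corners is $3.66.

$3.66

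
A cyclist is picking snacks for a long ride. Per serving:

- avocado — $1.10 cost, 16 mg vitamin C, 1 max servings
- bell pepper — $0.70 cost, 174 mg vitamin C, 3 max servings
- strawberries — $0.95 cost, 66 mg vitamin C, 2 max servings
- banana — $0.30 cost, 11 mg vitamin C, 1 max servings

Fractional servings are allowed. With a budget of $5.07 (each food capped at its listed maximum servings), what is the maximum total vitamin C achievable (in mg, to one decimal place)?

Vitamin C per dollar: bell pepper 248.6, strawberries 69.47, banana 36.67, avocado 14.55.
Take 3 servings of bell pepper: spends $2.10, +522.0 mg vitamin C (running total 522.0 mg).
Take 2 servings of strawberries: spends $1.90, +132.0 mg vitamin C (running total 654.0 mg).
Take 1 serving of banana: spends $0.30, +11.0 mg vitamin C (running total 665.0 mg).
Take 0.7 servings of avocado: spends $0.77, +11.2 mg vitamin C (running total 676.2 mg).
Filling greedily by vitamin C-per-dollar is optimal for one linear limit, giving 676.2 mg.

676.2 mg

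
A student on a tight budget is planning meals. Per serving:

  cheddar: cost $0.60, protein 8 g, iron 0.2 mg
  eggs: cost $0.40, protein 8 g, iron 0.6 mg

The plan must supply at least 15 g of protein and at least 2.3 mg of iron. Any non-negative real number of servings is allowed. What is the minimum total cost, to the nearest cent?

With two linear requirements the optimum uses one or two foods; enumerate the corners.
cheddar only: max(15/8, 2.3/0.2) = 11.5 servings → $6.90.
eggs only: max(15/8, 2.3/0.6) = 3.833 servings → $1.53.
cheddar + eggs with both targets exact would need a negative amount; discard.
The minimum over all feasible corners is $1.53.

$1.53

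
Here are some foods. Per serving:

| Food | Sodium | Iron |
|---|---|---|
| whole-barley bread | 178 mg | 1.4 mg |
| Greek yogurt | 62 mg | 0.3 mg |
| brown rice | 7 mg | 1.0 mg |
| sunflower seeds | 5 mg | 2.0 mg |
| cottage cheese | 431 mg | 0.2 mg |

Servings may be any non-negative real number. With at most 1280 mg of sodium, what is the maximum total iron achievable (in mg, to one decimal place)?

512.0 mg

Iron per mg sodium: sunflower seeds 0.4, brown rice 0.1429, whole-barley bread 0.007865, Greek yogurt 0.004839, cottage cheese 0.000464.
With no serving limits, spend the whole sodium allowance on sunflower seeds: 1280 mg / 5 mg × 2.0 mg = 512.0 mg.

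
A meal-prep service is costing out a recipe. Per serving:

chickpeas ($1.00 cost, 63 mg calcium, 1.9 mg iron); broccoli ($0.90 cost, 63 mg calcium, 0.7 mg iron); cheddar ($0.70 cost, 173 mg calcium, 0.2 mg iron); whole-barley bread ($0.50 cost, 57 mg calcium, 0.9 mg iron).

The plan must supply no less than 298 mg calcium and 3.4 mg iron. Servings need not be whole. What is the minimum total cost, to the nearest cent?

$2.19

chickpeas only: max(298/63, 3.4/1.9) = 4.73 servings → $4.73.
broccoli only: max(298/63, 3.4/0.7) = 4.857 servings → $4.37.
cheddar only: max(298/173, 3.4/0.2) = 17 servings → $11.90.
whole-barley bread only: max(298/57, 3.4/0.9) = 5.228 servings → $2.61.
chickpeas + broccoli with both tight: 0.07407 servings and 4.656 servings → $4.26.
chickpeas + cheddar with both tight: 1.672 servings and 1.114 servings → $2.45.
chickpeas + whole-barley bread: the both-tight solution has a negative serving — not a feasible corner.
broccoli + cheddar with both targets exact would need a negative amount; discard.
broccoli + whole-barley bread with both tight: 4.429 servings and 0.3333 servings → $4.15.
cheddar + whole-barley bread with both tight: 0.5156 servings and 3.663 servings → $2.19.
So the least-cost plan costs $2.19.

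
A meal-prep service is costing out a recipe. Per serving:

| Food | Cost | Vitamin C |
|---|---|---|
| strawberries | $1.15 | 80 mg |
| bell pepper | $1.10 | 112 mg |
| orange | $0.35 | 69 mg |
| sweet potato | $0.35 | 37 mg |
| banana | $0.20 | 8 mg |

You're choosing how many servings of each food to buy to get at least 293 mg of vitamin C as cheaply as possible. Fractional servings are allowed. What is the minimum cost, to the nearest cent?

$1.49

Cost per mg of vitamin C: orange $0.0051, sweet potato $0.0095, bell pepper $0.0098, strawberries $0.0144, banana $0.0250.
With no serving limits, use only orange: 293 mg / 69 mg = 4.246 servings × $0.35 = $1.49.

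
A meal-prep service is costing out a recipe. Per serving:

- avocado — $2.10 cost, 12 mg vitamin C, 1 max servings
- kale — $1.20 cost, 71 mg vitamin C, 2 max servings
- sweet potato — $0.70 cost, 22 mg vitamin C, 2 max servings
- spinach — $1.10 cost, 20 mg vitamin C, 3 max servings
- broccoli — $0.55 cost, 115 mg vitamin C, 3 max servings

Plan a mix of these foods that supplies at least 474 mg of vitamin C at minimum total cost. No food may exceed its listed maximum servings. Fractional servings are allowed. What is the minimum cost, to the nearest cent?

Cost per mg of vitamin C: broccoli $0.0048, kale $0.0169, sweet potato $0.0318, spinach $0.0550, avocado $0.1750.
Take 3 servings of broccoli: +345.0 mg vitamin C for $1.65 (total $1.65, still need 129.0 mg).
Take 1.817 servings of kale: +129.0 mg vitamin C for $2.18 (total $3.83, still need 0.0 mg).
Filling from the cheapest source first is optimal under one linear minimum: $3.83.

$3.83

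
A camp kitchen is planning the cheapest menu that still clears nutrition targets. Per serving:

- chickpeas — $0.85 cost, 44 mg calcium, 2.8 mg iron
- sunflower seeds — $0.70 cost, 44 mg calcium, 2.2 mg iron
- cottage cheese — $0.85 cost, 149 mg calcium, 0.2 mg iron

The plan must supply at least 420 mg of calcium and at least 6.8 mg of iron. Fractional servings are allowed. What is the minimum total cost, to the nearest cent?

The cheapest plan sits at a corner of the feasible region — with two constraints it uses at most two foods.
chickpeas only: max(420/44, 6.8/2.8) = 9.545 servings → $8.11.
sunflower seeds only: max(420/44, 6.8/2.2) = 9.545 servings → $6.68.
cottage cheese only: max(420/149, 6.8/0.2) = 34 servings → $28.90.
chickpeas + sunflower seeds: intersection lies outside the first quadrant.
chickpeas + cottage cheese with both tight: 2.275 servings and 2.147 servings → $3.76.
sunflower seeds + cottage cheese with both tight: 2.913 servings and 1.959 servings → $3.70.
So the least-cost plan costs $3.70.

$3.70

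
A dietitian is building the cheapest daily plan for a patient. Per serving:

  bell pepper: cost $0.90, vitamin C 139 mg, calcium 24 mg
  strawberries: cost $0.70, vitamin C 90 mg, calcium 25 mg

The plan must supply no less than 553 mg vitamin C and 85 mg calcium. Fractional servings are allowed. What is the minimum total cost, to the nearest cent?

bell pepper only: max(553/139, 85/24) = 3.978 servings → $3.58.
strawberries only: max(553/90, 85/25) = 6.144 servings → $4.30.
bell pepper + strawberries: the both-tight solution has a negative serving — not a feasible corner.
So the least-cost plan costs $3.58.

$3.58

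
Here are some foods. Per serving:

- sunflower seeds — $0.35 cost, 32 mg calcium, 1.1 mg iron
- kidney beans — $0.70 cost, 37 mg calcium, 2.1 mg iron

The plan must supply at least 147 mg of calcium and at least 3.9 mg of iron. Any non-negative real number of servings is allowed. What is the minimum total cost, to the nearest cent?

Minimising a linear cost over {calcium ≥ 147, iron ≥ 3.9, servings ≥ 0} — the optimum is at a vertex, using one or two foods.
sunflower seeds only: max(147/32, 3.9/1.1) = 4.594 servings → $1.61.
kidney beans only: max(147/37, 3.9/2.1) = 3.973 servings → $2.78.
sunflower seeds + kidney beans: the both-tight solution has a negative serving — not a feasible corner.
The minimum over all feasible corners is $1.61.

$1.61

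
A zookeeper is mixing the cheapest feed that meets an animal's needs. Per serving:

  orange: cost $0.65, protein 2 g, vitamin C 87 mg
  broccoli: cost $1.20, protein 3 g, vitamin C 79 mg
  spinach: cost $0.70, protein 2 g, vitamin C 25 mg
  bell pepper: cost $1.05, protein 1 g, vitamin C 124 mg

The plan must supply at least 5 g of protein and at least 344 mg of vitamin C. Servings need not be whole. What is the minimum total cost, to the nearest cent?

Two binding constraints pin down two serving amounts, so the optimal mix uses at most two foods. The candidates are each food alone (scaled to the tighter of protein/vitamin C) and each pair with both constraints tight.
orange only: max(5/2, 344/87) = 3.954 servings → $2.57.
broccoli only: max(5/3, 344/79) = 4.354 servings → $5.23.
spinach only: max(5/2, 344/25) = 13.76 servings → $9.63.
bell pepper only: max(5/1, 344/124) = 5 servings → $5.25.
orange + broccoli with both targets exact would need a negative amount; discard.
orange + spinach: the both-tight solution has a negative serving — not a feasible corner.
orange + bell pepper with both tight: 1.714 servings and 1.571 servings → $2.76.
broccoli + spinach with both targets exact would need a negative amount; discard.
broccoli + bell pepper with both tight: 0.942 servings and 2.174 servings → $3.41.
spinach + bell pepper with both tight: 1.238 servings and 2.525 servings → $3.52.
The minimum over all feasible corners is $2.57.

$2.57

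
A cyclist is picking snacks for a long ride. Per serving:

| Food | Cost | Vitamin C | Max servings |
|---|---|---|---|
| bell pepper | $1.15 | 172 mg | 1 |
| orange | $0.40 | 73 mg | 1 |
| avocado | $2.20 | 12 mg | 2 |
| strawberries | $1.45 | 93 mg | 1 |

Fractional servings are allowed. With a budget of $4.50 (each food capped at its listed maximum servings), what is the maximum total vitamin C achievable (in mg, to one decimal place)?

Vitamin C per dollar: orange 182.5, bell pepper 149.6, strawberries 64.14, avocado 5.455.
Take 1 serving of orange: spends $0.40, +73.0 mg vitamin C (running total 73.0 mg).
Take 1 serving of bell pepper: spends $1.15, +172.0 mg vitamin C (running total 245.0 mg).
Take 1 serving of strawberries: spends $1.45, +93.0 mg vitamin C (running total 338.0 mg).
Take 0.6818 servings of avocado: spends $1.50, +8.2 mg vitamin C (running total 346.2 mg).
Greedy by best ratio exhausts the cost allowance optimally: 346.2 mg.

346.2 mg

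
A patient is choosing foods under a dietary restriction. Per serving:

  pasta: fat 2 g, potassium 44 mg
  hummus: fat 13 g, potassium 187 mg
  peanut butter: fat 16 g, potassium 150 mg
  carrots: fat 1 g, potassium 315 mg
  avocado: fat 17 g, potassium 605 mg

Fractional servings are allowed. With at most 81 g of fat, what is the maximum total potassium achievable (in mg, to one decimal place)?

Potassium per g fat: carrots 315, avocado 35.59, pasta 22, hummus 14.38, peanut butter 9.375.
With no serving limits, spend the whole fat allowance on carrots: 81 g / 1 g × 315 mg = 25515.0 mg.

25515.0 mg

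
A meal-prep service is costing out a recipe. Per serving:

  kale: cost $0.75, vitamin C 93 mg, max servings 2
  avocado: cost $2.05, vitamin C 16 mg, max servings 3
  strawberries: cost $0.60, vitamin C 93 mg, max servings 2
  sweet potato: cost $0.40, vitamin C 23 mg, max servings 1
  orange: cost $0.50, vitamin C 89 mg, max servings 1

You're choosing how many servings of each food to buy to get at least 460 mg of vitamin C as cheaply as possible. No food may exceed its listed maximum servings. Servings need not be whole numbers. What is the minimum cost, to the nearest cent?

$3.19

Cost per mg of vitamin C: orange $0.0056, strawberries $0.0065, kale $0.0081, sweet potato $0.0174, avocado $0.1281.
Take 1 serving of orange: +89.0 mg vitamin C for $0.50 (total $0.50, still need 371.0 mg).
Take 2 servings of strawberries: +186.0 mg vitamin C for $1.20 (total $1.70, still need 185.0 mg).
Take 1.989 servings of kale: +185.0 mg vitamin C for $1.49 (total $3.19, still need 0.0 mg).
Greedy by cheapest-per-mg is optimal for a single linear constraint, so the minimum cost is $3.19.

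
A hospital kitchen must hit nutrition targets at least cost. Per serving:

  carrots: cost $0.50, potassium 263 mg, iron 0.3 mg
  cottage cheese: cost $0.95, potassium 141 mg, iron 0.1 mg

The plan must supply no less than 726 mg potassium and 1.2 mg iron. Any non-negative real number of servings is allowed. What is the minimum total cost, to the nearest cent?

At the optimum either one food covers both requirements or two foods hit both targets exactly; no other combination can be cheaper.
carrots only: max(726/263, 1.2/0.3) = 4 servings → $2.00.
cottage cheese only: max(726/141, 1.2/0.1) = 12 servings → $11.40.
carrots + cottage cheese: intersection lies outside the first quadrant.
The minimum over all feasible corners is $2.00.

$2.00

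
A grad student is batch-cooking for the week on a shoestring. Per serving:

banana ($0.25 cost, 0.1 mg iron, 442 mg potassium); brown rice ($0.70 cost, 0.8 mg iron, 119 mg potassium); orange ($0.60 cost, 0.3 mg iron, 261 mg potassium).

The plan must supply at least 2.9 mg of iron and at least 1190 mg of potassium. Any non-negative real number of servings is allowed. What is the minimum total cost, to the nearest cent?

$2.83

banana only: max(2.9/0.1, 1190/442) = 29 servings → $7.25.
brown rice only: max(2.9/0.8, 1190/119) = 10 servings → $7.00.
orange only: max(2.9/0.3, 1190/261) = 9.667 servings → $5.80.
banana + brown rice with both tight: 1.776 servings and 3.403 servings → $2.83.
banana + orange: the both-tight solution has a negative serving — not a feasible corner.
brown rice + orange with both tight: 2.31 servings and 3.506 servings → $3.72.
The minimum over all feasible corners is $2.83.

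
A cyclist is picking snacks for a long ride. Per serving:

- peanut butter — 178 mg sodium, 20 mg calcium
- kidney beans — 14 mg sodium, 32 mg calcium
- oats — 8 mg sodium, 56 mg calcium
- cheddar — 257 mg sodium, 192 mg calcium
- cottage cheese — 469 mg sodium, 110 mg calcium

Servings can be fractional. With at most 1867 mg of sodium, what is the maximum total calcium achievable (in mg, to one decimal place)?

13069.0 mg

Calcium per mg sodium: oats 7, kidney beans 2.286, cheddar 0.7471, cottage cheese 0.2345, peanut butter 0.1124.
With no serving limits, spend the whole sodium allowance on oats: 1867 mg / 8 mg × 56 mg = 13069.0 mg.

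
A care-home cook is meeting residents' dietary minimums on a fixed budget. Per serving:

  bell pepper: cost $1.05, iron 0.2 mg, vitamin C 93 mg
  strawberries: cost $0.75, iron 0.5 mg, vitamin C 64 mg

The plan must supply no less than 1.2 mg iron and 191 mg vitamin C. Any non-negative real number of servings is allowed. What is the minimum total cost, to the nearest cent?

Compare the cost at each extreme point of the feasible region.
bell pepper only: max(1.2/0.2, 191/93) = 6 servings → $6.30.
strawberries only: max(1.2/0.5, 191/64) = 2.984 servings → $2.24.
bell pepper + strawberries with both tight: 0.5549 servings and 2.178 servings → $2.22.
So the least-cost plan costs $2.22.

$2.22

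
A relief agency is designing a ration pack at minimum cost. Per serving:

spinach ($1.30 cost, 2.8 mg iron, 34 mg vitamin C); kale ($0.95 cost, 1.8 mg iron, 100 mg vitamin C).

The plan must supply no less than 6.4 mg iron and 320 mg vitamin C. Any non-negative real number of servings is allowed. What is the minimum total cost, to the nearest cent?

$3.33

Compare the cost at each extreme point of the feasible region.
spinach only: max(6.4/2.8, 320/34) = 9.412 servings → $12.24.
kale only: max(6.4/1.8, 320/100) = 3.556 servings → $3.38.
spinach + kale with both tight: 0.2925 servings and 3.101 servings → $3.33.
So the least-cost plan costs $3.33.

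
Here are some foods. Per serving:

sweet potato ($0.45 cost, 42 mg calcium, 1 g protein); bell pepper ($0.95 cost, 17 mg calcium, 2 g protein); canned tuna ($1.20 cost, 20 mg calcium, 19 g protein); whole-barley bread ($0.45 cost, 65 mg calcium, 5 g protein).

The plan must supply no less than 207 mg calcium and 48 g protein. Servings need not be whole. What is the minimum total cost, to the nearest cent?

$3.38

An LP optimum is at a vertex; with two nutrient constraints at most two foods are used. Check each candidate.
sweet potato only: max(207/42, 48/1) = 48 servings → $21.60.
bell pepper only: max(207/17, 48/2) = 24 servings → $22.80.
canned tuna only: max(207/20, 48/19) = 10.35 servings → $12.42.
whole-barley bread only: max(207/65, 48/5) = 9.6 servings → $4.32.
sweet potato + bell pepper: intersection lies outside the first quadrant.
sweet potato + canned tuna with both tight: 3.821 servings and 2.325 servings → $4.51.
sweet potato + whole-barley bread with both targets exact would need a negative amount; discard.
bell pepper + canned tuna with both tight: 10.51 servings and 1.42 servings → $11.68.
bell pepper + whole-barley bread: intersection lies outside the first quadrant.
canned tuna + whole-barley bread with both tight: 1.837 servings and 2.619 servings → $3.38.
The minimum over all feasible corners is $3.38.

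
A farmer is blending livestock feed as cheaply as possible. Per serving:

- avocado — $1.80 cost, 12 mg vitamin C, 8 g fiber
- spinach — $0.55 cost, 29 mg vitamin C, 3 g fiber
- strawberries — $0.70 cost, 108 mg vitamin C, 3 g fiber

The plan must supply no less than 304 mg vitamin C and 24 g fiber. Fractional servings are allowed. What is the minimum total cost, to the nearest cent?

$4.54

Compare the cost at each extreme point of the feasible region.
avocado only: max(304/12, 24/8) = 25.33 servings → $45.60.
spinach only: max(304/29, 24/3) = 10.48 servings → $5.77.
strawberries only: max(304/108, 24/3) = 8 servings → $5.60.
avocado + spinach: the both-tight solution has a negative serving — not a feasible corner.
avocado + strawberries with both tight: 2.029 servings and 2.589 servings → $5.46.
spinach + strawberries with both tight: 7.089 servings and 0.9114 servings → $4.54.
Cheapest feasible corner: $4.54.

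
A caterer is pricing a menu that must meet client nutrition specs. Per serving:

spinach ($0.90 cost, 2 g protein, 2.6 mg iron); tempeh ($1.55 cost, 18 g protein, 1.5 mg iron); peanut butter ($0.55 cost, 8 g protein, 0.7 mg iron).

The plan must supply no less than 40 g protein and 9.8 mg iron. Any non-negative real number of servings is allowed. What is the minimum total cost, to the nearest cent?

Compare the cost at each extreme point of the feasible region.
spinach only: max(40/2, 9.8/2.6) = 20 servings → $18.00.
tempeh only: max(40/18, 9.8/1.5) = 6.533 servings → $10.13.
peanut butter only: max(40/8, 9.8/0.7) = 14 servings → $7.70.
spinach + tempeh with both tight: 2.658 servings and 1.927 servings → $5.38.
spinach + peanut butter with both tight: 2.598 servings and 4.351 servings → $4.73.
tempeh + peanut butter with both targets exact would need a negative amount; discard.
Cheapest feasible corner: $4.73.

$4.73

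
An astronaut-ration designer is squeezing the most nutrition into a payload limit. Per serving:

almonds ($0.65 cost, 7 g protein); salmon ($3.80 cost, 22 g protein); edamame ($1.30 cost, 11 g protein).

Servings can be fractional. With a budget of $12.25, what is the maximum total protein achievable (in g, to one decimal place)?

131.9 g

Protein per dollar: almonds 10.77, edamame 8.462, salmon 5.789.
With no serving limits, spend the whole cost allowance on almonds: $12.25 / $0.65 × 7 g = 131.9 g.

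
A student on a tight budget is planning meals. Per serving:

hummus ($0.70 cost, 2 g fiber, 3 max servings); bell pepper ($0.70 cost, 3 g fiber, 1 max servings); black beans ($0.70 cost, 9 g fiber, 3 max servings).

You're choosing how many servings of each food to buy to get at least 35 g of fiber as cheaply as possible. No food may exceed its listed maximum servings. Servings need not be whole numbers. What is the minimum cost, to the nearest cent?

Cost per g of fiber: black beans $0.0778, bell pepper $0.2333, hummus $0.3500.
Take 3 servings of black beans: +27.0 g fiber for $2.10 (total $2.10, still need 8.0 g).
Take 1 serving of bell pepper: +3.0 g fiber for $0.70 (total $2.80, still need 5.0 g).
Take 2.5 servings of hummus: +5.0 g fiber for $1.75 (total $4.55, still need 0.0 g).
Filling from the cheapest source first is optimal under one linear minimum: $4.55.

$4.55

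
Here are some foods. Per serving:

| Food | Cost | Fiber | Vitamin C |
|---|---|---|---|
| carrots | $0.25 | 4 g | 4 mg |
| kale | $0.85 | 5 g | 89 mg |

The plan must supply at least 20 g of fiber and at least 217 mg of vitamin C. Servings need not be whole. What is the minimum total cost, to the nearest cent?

$2.51

At the optimum either one food covers both requirements or two foods hit both targets exactly; no other combination can be cheaper.
carrots only: max(20/4, 217/4) = 54.25 servings → $13.56.
kale only: max(20/5, 217/89) = 4 servings → $3.40.
carrots + kale with both tight: 2.068 servings and 2.345 servings → $2.51.
The minimum over all feasible corners is $2.51.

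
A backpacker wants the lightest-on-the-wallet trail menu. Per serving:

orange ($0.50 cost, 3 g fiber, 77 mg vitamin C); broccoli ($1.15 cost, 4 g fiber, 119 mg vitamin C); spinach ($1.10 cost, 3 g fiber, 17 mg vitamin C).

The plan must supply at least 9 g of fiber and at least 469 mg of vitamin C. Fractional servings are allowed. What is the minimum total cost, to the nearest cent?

orange only: max(9/3, 469/77) = 6.091 servings → $3.05.
broccoli only: max(9/4, 469/119) = 3.941 servings → $4.53.
spinach only: max(9/3, 469/17) = 27.59 servings → $30.35.
orange + broccoli with both targets exact would need a negative amount; discard.
orange + spinach: the both-tight solution has a negative serving — not a feasible corner.
broccoli + spinach: intersection lies outside the first quadrant.
Cheapest feasible corner: $3.05.

$3.05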